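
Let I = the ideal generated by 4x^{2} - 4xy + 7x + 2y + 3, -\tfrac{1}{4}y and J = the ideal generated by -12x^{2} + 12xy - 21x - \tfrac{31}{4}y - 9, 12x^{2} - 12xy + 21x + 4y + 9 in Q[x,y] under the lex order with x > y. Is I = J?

Two ideals are equal iff their reduced Gröbner bases coincide (the reduced basis is unique for a fixed ordering).
Buchberger on the first generating set:
f_1 = 4x^{2} - 4xy + 7x + 2y + 3, LT = x^{2}.
f_2 = -\tfrac{1}{4}y, LT = y.

The S-polynomials (S(f_1,f_2)) all reduce to 0 modulo the current basis, so we have a Gröbner basis.
Inter-reduce: drop elements whose leading term is divisible by another's, tail-reduce, and make monic.
Reduced Gröbner basis: {x^{2} + \tfrac{7}{4}x + \tfrac{3}{4}, y}.

Buchberger on the second generating set:
h_1 = -12x^{2} + 12xy - 21x - \tfrac{31}{4}y - 9, LT = x^{2}.
h_2 = 12x^{2} - 12xy + 21x + 4y + 9, LT = x^{2}.

S(h_1,h_2): lcm = x^{2}. S = \tfrac{5}{16}y.
  leading term y: no divisor's leading term divides it; move \tfrac{5}{16}y to the remainder.
  remainder \tfrac{5}{16}y ≠ 0; add k_3 = \tfrac{5}{16}y to the basis.

The other S-polynomials (S(h_1,k_3), S(h_2,k_3)) all reduce to 0 modulo the current basis, so we have a Gröbner basis.
Inter-reduce: drop elements whose leading term is divisible by another's, tail-reduce, and make monic.
Reduced Gröbner basis: {x^{2} + \tfrac{7}{4}x + \tfrac{3}{4}, y}.

The two bases agree; hence the ideals are identical.

Yes, the ideals are equal.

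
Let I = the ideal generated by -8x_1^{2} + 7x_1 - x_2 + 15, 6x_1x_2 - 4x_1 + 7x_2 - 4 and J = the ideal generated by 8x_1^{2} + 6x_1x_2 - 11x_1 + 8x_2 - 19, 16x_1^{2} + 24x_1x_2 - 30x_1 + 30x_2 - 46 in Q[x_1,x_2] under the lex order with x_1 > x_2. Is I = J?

Yes, the ideals are equal.

For a fixed monomial order, each ideal has a unique reduced Gröbner basis; comparing bases decides equality.
Buchberger on the first generating set:
f_1 = -8x_1^{2} + 7x_1 - x_2 + 15, LT = x_1^{2}.
f_2 = 6x_1x_2 - 4x_1 + 7x_2 - 4, LT = x_1x_2.

S(f_1,f_2): lcm = x_1^{2}x_2. S = \tfrac{2}{3}x_1^{2} - \tfrac{49}{24}x_1x_2 + \tfrac{2}{3}x_1 + \tfrac{1}{8}x_2^{2} - \tfrac{15}{8}x_2.
  leading term x_1^{2}: subtract (-\tfrac{1}{12})·f_1 from \tfrac{2}{3}x_1^{2} - \tfrac{49}{24}x_1x_2 + \tfrac{2}{3}x_1 + \tfrac{1}{8}x_2^{2} - \tfrac{15}{8}x_2 → -\tfrac{49}{24}x_1x_2 + \tfrac{5}{4}x_1 + \tfrac{1}{8}x_2^{2} - \tfrac{47}{24}x_2 + \tfrac{5}{4}
  leading term x_1x_2: subtract (-\tfrac{49}{144})·f_2 from -\tfrac{49}{24}x_1x_2 + \tfrac{5}{4}x_1 + \tfrac{1}{8}x_2^{2} - \tfrac{47}{24}x_2 + \tfrac{5}{4} → -\tfrac{1}{9}x_1 + \tfrac{1}{8}x_2^{2} + \tfrac{61}{144}x_2 - \tfrac{1}{9}
  leading term x_1: no divisor's leading term divides it; move -\tfrac{1}{9}x_1 to the remainder.
  leading term x_2^{2}: no divisor's leading term divides it; move \tfrac{1}{8}x_2^{2} to the remainder.
  leading term x_2: no divisor's leading term divides it; move \tfrac{61}{144}x_2 to the remainder.
  leading term 1: no divisor's leading term divides it; move -\tfrac{1}{9} to the remainder.
  remainder -\tfrac{1}{9}x_1 + \tfrac{1}{8}x_2^{2} + \tfrac{61}{144}x_2 - \tfrac{1}{9} ≠ 0; add g_3 = -\tfrac{1}{9}x_1 + \tfrac{1}{8}x_2^{2} + \tfrac{61}{144}x_2 - \tfrac{1}{9} to the basis.

S(f_2,g_3): lcm = x_1x_2. S = -\tfrac{2}{3}x_1 + \tfrac{9}{8}x_2^{3} + \tfrac{61}{16}x_2^{2} + \tfrac{1}{6}x_2 - \tfrac{2}{3}.
  leading term x_1: subtract (6)·g_3 from -\tfrac{2}{3}x_1 + \tfrac{9}{8}x_2^{3} + \tfrac{61}{16}x_2^{2} + \tfrac{1}{6}x_2 - \tfrac{2}{3} → \tfrac{9}{8}x_2^{3} + \tfrac{49}{16}x_2^{2} - \tfrac{19}{8}x_2
  leading term x_2^{3}: no divisor's leading term divides it; move \tfrac{9}{8}x_2^{3} to the remainder.
  leading term x_2^{2}: no divisor's leading term divides it; move \tfrac{49}{16}x_2^{2} to the remainder.
  leading term x_2: no divisor's leading term divides it; move -\tfrac{19}{8}x_2 to the remainder.
  remainder \tfrac{9}{8}x_2^{3} + \tfrac{49}{16}x_2^{2} - \tfrac{19}{8}x_2 ≠ 0; add g_4 = \tfrac{9}{8}x_2^{3} + \tfrac{49}{16}x_2^{2} - \tfrac{19}{8}x_2 to the basis.

The other S-polynomials (S(f_1,g_3), S(f_1,g_4), S(f_2,g_4), S(g_3,g_4)) all reduce to 0 modulo the current basis, so we have a Gröbner basis.
Inter-reduce: drop elements whose leading term is divisible by another's, tail-reduce, and make monic.
Reduced Gröbner basis: {x_1 - \tfrac{9}{8}x_2^{2} - \tfrac{61}{16}x_2 + 1, x_2^{3} + \tfrac{49}{18}x_2^{2} - \tfrac{19}{9}x_2}.

Buchberger on the second generating set:
h_1 = 8x_1^{2} + 6x_1x_2 - 11x_1 + 8x_2 - 19, LT = x_1^{2}.
h_2 = 16x_1^{2} + 24x_1x_2 - 30x_1 + 30x_2 - 46, LT = x_1^{2}.

S(h_1,h_2): lcm = x_1^{2}. S = -\tfrac{3}{4}x_1x_2 + \tfrac{1}{2}x_1 - \tfrac{7}{8}x_2 + \tfrac{1}{2}.
  leading term x_1x_2: no divisor's leading term divides it; move -\tfrac{3}{4}x_1x_2 to the remainder.
  leading term x_1: no divisor's leading term divides it; move \tfrac{1}{2}x_1 to the remainder.
  leading term x_2: no divisor's leading term divides it; move -\tfrac{7}{8}x_2 to the remainder.
  leading term 1: no divisor's leading term divides it; move \tfrac{1}{2} to the remainder.
  remainder -\tfrac{3}{4}x_1x_2 + \tfrac{1}{2}x_1 - \tfrac{7}{8}x_2 + \tfrac{1}{2} ≠ 0; add k_3 = -\tfrac{3}{4}x_1x_2 + \tfrac{1}{2}x_1 - \tfrac{7}{8}x_2 + \tfrac{1}{2} to the basis.

S(h_1,k_3): lcm = x_1^{2}x_2. S = \tfrac{2}{3}x_1^{2} + \tfrac{3}{4}x_1x_2^{2} - \tfrac{61}{24}x_1x_2 + \tfrac{2}{3}x_1 + x_2^{2} - \tfrac{19}{8}x_2.
  leading term x_1^{2}: subtract (\tfrac{1}{12})·h_1 from \tfrac{2}{3}x_1^{2} + \tfrac{3}{4}x_1x_2^{2} - \tfrac{61}{24}x_1x_2 + \tfrac{2}{3}x_1 + x_2^{2} - \tfrac{19}{8}x_2 → \tfrac{3}{4}x_1x_2^{2} - \tfrac{73}{24}x_1x_2 + \tfrac{19}{12}x_1 + x_2^{2} - \tfrac{73}{24}x_2 + \tfrac{19}{12}
  leading term x_1x_2^{2}: subtract (-x_2)·k_3 from \tfrac{3}{4}x_1x_2^{2} - \tfrac{73}{24}x_1x_2 + \tfrac{19}{12}x_1 + x_2^{2} - \tfrac{73}{24}x_2 + \tfrac{19}{12} → -\tfrac{61}{24}x_1x_2 + \tfrac{19}{12}x_1 + \tfrac{1}{8}x_2^{2} - \tfrac{61}{24}x_2 + \tfrac{19}{12}
  leading term x_1x_2: subtract (\tfrac{61}{18})·k_3 from -\tfrac{61}{24}x_1x_2 + \tfrac{19}{12}x_1 + \tfrac{1}{8}x_2^{2} - \tfrac{61}{24}x_2 + \tfrac{19}{12} → -\tfrac{1}{9}x_1 + \tfrac{1}{8}x_2^{2} + \tfrac{61}{144}x_2 - \tfrac{1}{9}
  leading term x_1: no divisor's leading term divides it; move -\tfrac{1}{9}x_1 to the remainder.
  leading term x_2^{2}: no divisor's leading term divides it; move \tfrac{1}{8}x_2^{2} to the remainder.
  leading term x_2: no divisor's leading term divides it; move \tfrac{61}{144}x_2 to the remainder.
  leading term 1: no divisor's leading term divides it; move -\tfrac{1}{9} to the remainder.
  remainder -\tfrac{1}{9}x_1 + \tfrac{1}{8}x_2^{2} + \tfrac{61}{144}x_2 - \tfrac{1}{9} ≠ 0; add k_4 = -\tfrac{1}{9}x_1 + \tfrac{1}{8}x_2^{2} + \tfrac{61}{144}x_2 - \tfrac{1}{9} to the basis.

S(k_3,k_4): lcm = x_1x_2. S = -\tfrac{2}{3}x_1 + \tfrac{9}{8}x_2^{3} + \tfrac{61}{16}x_2^{2} + \tfrac{1}{6}x_2 - \tfrac{2}{3}.
  leading term x_1: subtract (6)·k_4 from -\tfrac{2}{3}x_1 + \tfrac{9}{8}x_2^{3} + \tfrac{61}{16}x_2^{2} + \tfrac{1}{6}x_2 - \tfrac{2}{3} → \tfrac{9}{8}x_2^{3} + \tfrac{49}{16}x_2^{2} - \tfrac{19}{8}x_2
  leading term x_2^{3}: no divisor's leading term divides it; move \tfrac{9}{8}x_2^{3} to the remainder.
  leading term x_2^{2}: no divisor's leading term divides it; move \tfrac{49}{16}x_2^{2} to the remainder.
  leading term x_2: no divisor's leading term divides it; move -\tfrac{19}{8}x_2 to the remainder.
  remainder \tfrac{9}{8}x_2^{3} + \tfrac{49}{16}x_2^{2} - \tfrac{19}{8}x_2 ≠ 0; add k_5 = \tfrac{9}{8}x_2^{3} + \tfrac{49}{16}x_2^{2} - \tfrac{19}{8}x_2 to the basis.

The other S-polynomials (S(h_2,k_3), S(h_1,k_4), S(h_2,k_4), S(h_1,k_5), S(h_2,k_5), S(k_3,k_5), S(k_4,k_5)) all reduce to 0 modulo the current basis, so we have a Gröbner basis.
Inter-reduce: drop elements whose leading term is divisible by another's, tail-reduce, and make monic.
Reduced Gröbner basis: {x_1 - \tfrac{9}{8}x_2^{2} - \tfrac{61}{16}x_2 + 1, x_2^{3} + \tfrac{49}{18}x_2^{2} - \tfrac{19}{9}x_2}.

The two bases agree; hence the ideals are identical.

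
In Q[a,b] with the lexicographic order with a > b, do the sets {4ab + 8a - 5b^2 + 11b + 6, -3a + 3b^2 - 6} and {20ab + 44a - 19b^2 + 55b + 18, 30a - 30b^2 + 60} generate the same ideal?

No, the ideals differ.

Two ideals are equal iff their reduced Gröbner bases coincide (the reduced basis is unique for a fixed ordering).
Buchberger on the first generating set:
f_1 = 4ab + 8a - 5b^2 + 11b + 6, LT = ab.
f_2 = -3a + 3b^2 - 6, LT = a.

S(f_1,f_2): lcm = ab. S = 2a + b^3 - 5/4b^2 + 3/4b + 3/2.
  leading term a: subtract (-2/3)·f_2 from 2a + b^3 - 5/4b^2 + 3/4b + 3/2 → b^3 + 3/4b^2 + 3/4b - 5/2
  leading term b^3: no divisor's leading term divides it; move b^3 to the remainder.
  leading term b^2: no divisor's leading term divides it; move 3/4b^2 to the remainder.
  leading term b: no divisor's leading term divides it; move 3/4b to the remainder.
  leading term 1: no divisor's leading term divides it; move -5/2 to the remainder.
  remainder b^3 + 3/4b^2 + 3/4b - 5/2 ≠ 0; add g_3 = b^3 + 3/4b^2 + 3/4b - 5/2 to the basis.

The other S-polynomials (S(f_1,g_3), S(f_2,g_3)) all reduce to 0 modulo the current basis, so we have a Gröbner basis.
Inter-reduce: drop elements whose leading term is divisible by another's, tail-reduce, and make monic.
Reduced Gröbner basis: {a - b^2 + 2, b^3 + 3/4b^2 + 3/4b - 5/2}.

Buchberger on the second generating set:
h_1 = 20ab + 44a - 19b^2 + 55b + 18, LT = ab.
h_2 = 30a - 30b^2 + 60, LT = a.

S(h_1,h_2): lcm = ab. S = 11/5a + b^3 - 19/20b^2 + 3/4b + 9/10.
  leading term a: subtract (11/150)·h_2 from 11/5a + b^3 - 19/20b^2 + 3/4b + 9/10 → b^3 + 5/4b^2 + 3/4b - 7/2
  leading term b^3: no divisor's leading term divides it; move b^3 to the remainder.
  leading term b^2: no divisor's leading term divides it; move 5/4b^2 to the remainder.
  leading term b: no divisor's leading term divides it; move 3/4b to the remainder.
  leading term 1: no divisor's leading term divides it; move -7/2 to the remainder.
  remainder b^3 + 5/4b^2 + 3/4b - 7/2 ≠ 0; add k_3 = b^3 + 5/4b^2 + 3/4b - 7/2 to the basis.

The other S-polynomials (S(h_1,k_3), S(h_2,k_3)) all reduce to 0 modulo the current basis, so we have a Gröbner basis.
Inter-reduce: drop elements whose leading term is divisible by another's, tail-reduce, and make monic.
Reduced Gröbner basis: {a - b^2 + 2, b^3 + 5/4b^2 + 3/4b - 7/2}.

The bases are distinct; the ideals are different.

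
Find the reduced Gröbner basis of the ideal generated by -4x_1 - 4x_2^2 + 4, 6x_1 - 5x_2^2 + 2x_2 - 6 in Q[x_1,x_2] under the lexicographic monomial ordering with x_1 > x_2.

f_1 = -4x_1 - 4x_2^2 + 4, LT = x_1.
f_2 = 6x_1 - 5x_2^2 + 2x_2 - 6, LT = x_1.

S(f_1,f_2): lcm = x_1. S = 11/6x_2^2 - 1/3x_2.
  reduce S modulo (f_1, f_2):
  remainder 11/6x_2^2 - 1/3x_2 ≠ 0; add g_3 = 11/6x_2^2 - 1/3x_2 to the basis.

The other S-polynomials (S(f_1,g_3), S(f_2,g_3)) all reduce to 0 modulo the current basis, so we have a Gröbner basis.
Inter-reduce: drop elements whose leading term is divisible by another's, tail-reduce, and make monic.

G = {x_1 + 2/11x_2 - 1, x_2^2 - 2/11x_2}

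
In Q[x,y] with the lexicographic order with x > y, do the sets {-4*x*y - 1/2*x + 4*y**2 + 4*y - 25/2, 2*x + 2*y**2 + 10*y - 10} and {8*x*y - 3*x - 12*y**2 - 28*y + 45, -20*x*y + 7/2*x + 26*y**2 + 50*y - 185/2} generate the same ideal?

For a fixed monomial order, each ideal has a unique reduced Gröbner basis; comparing bases decides equality.
Buchberger on the first generating set:
f_1 = -4*x*y - 1/2*x + 4*y**2 + 4*y - 25/2, LT = x*y.
f_2 = 2*x + 2*y**2 + 10*y - 10, LT = x.

S(f_1,f_2): lcm = x*y. S = 1/8*x - y**3 - 6*y**2 + 4*y + 25/8.
  leading term x: subtract (1/16)·f_2 from 1/8*x - y**3 - 6*y**2 + 4*y + 25/8 → -y**3 - 49/8*y**2 + 27/8*y + 15/4
  leading term y**3: no divisor's leading term divides it; move -y**3 to the remainder.
  leading term y**2: no divisor's leading term divides it; move -49/8*y**2 to the remainder.
  leading term y: no divisor's leading term divides it; move 27/8*y to the remainder.
  leading term 1: no divisor's leading term divides it; move 15/4 to the remainder.
  remainder -y**3 - 49/8*y**2 + 27/8*y + 15/4 ≠ 0; add g_3 = -y**3 - 49/8*y**2 + 27/8*y + 15/4 to the basis.

The other S-polynomials (S(f_1,g_3), S(f_2,g_3)) all reduce to 0 modulo the current basis, so we have a Gröbner basis.
Inter-reduce: drop elements whose leading term is divisible by another's, tail-reduce, and make monic.
Reduced Gröbner basis: {x + y**2 + 5*y - 5, y**3 + 49/8*y**2 - 27/8*y - 15/4}.

Buchberger on the second generating set:
h_1 = 8*x*y - 3*x - 12*y**2 - 28*y + 45, LT = x*y.
h_2 = -20*x*y + 7/2*x + 26*y**2 + 50*y - 185/2, LT = x*y.

S(h_1,h_2): lcm = x*y. S = -1/5*x - 1/5*y**2 - y + 1.
  leading term x: no divisor's leading term divides it; move -1/5*x to the remainder.
  leading term y**2: no divisor's leading term divides it; move -1/5*y**2 to the remainder.
  leading term y: no divisor's leading term divides it; move -y to the remainder.
  leading term 1: no divisor's leading term divides it; move 1 to the remainder.
  remainder -1/5*x - 1/5*y**2 - y + 1 ≠ 0; add k_3 = -1/5*x - 1/5*y**2 - y + 1 to the basis.

S(h_1,k_3): lcm = x*y. S = -3/8*x - y**3 - 13/2*y**2 + 3/2*y + 45/8.
  leading term x: subtract (15/8)·k_3 from -3/8*x - y**3 - 13/2*y**2 + 3/2*y + 45/8 → -y**3 - 49/8*y**2 + 27/8*y + 15/4
  leading term y**3: no divisor's leading term divides it; move -y**3 to the remainder.
  leading term y**2: no divisor's leading term divides it; move -49/8*y**2 to the remainder.
  leading term y: no divisor's leading term divides it; move 27/8*y to the remainder.
  leading term 1: no divisor's leading term divides it; move 15/4 to the remainder.
  remainder -y**3 - 49/8*y**2 + 27/8*y + 15/4 ≠ 0; add k_4 = -y**3 - 49/8*y**2 + 27/8*y + 15/4 to the basis.

The other S-polynomials (S(h_2,k_3), S(h_1,k_4), S(h_2,k_4), S(k_3,k_4)) all reduce to 0 modulo the current basis, so we have a Gröbner basis.
Inter-reduce: drop elements whose leading term is divisible by another's, tail-reduce, and make monic.
Reduced Gröbner basis: {x + y**2 + 5*y - 5, y**3 + 49/8*y**2 - 27/8*y - 15/4}.

These coincide, so the ideals are equal.
The same test decides containment: I ⊆ J iff every generator of I reduces to 0 modulo a Gröbner basis of J.

Yes, the ideals are equal.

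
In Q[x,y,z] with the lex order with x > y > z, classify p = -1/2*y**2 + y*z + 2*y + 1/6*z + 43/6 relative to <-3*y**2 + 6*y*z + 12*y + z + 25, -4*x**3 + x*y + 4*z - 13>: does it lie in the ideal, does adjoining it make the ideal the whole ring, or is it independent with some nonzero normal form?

First compute the reduced Gröbner basis of I by Buchberger's algorithm.
f_1 = -3*y**2 + 6*y*z + 12*y + z + 25, LT = y**2.
f_2 = -4*x**3 + x*y + 4*z - 13, LT = x**3.

S(f_1,f_2): leading monomials are coprime, so the S-polynomial reduces to 0 (Buchberger's first criterion).
Every S-polynomial of the final basis reduces to 0, so we have a Gröbner basis.
Inter-reduce: drop elements whose leading term is divisible by another's, tail-reduce, and make monic.
Reduced Gröbner basis: {x**3 - 1/4*x*y - z + 13/4, y**2 - 2*y*z - 4*y - 1/3*z - 25/3}.
Label its elements g_1 = x**3 - 1/4*x*y - z + 13/4, g_2 = y**2 - 2*y*z - 4*y - 1/3*z - 25/3.

Reduce p = -1/2*y**2 + y*z + 2*y + 1/6*z + 43/6 modulo G:
  leading term y**2: subtract (-1/2)·g_2 from -1/2*y**2 + y*z + 2*y + 1/6*z + 43/6 → 3
  leading term 1: no divisor's leading term divides it; move 3 to the remainder.
  normal form = 3.
The normal form is nonzero, so p ∉ I. Since p minus its normal form lies in I, I + (p) = I + (r) where r = 3; decide whether this ideal is the whole ring.
Here r = 3 is a nonzero constant, hence a unit: 1 ∈ I + (p), the Gröbner basis of I + (p) is {1}, and the enlarged system has no common solution — adjoining p is inconsistent.

Adjoining -1/2*y**2 + y*z + 2*y + 1/6*z + 43/6 makes the ideal the whole ring: the system is inconsistent.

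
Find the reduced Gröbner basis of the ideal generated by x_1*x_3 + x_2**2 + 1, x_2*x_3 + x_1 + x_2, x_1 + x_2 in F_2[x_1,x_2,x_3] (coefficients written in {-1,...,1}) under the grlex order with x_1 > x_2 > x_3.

f_1 = x_1*x_3 + x_2**2 + 1, LT = x_1*x_3.
f_2 = x_2*x_3 + x_1 + x_2, LT = x_2*x_3.
f_3 = x_1 + x_2, LT = x_1.

S(f_1,f_2): lcm = x_1*x_2*x_3. S = x_2**3 + x_1**2 + x_1*x_2 + x_2.
  leading term x_2**3: no divisor's leading term divides it; move x_2**3 to the remainder.
  leading term x_1**2: subtract (x_1)·f_3 from x_1**2 + x_1*x_2 + x_2 → x_2
  leading term x_2: no divisor's leading term divides it; move x_2 to the remainder.
  remainder x_2**3 + x_2 ≠ 0; add g_4 = x_2**3 + x_2 to the basis.

S(f_1,f_3): lcm = x_1*x_3. S = x_2**2 + x_2*x_3 + 1.
  leading term x_2**2: no divisor's leading term divides it; move x_2**2 to the remainder.
  leading term x_2*x_3: subtract (1)·f_2 from x_2*x_3 + 1 → x_1 + x_2 + 1
  leading term x_1: subtract (1)·f_3 from x_1 + x_2 + 1 → 1
  leading term 1: no divisor's leading term divides it; move 1 to the remainder.
  remainder x_2**2 + 1 ≠ 0; add g_5 = x_2**2 + 1 to the basis.

S(f_2,g_5): lcm = x_2**2*x_3. S = x_1*x_2 + x_2**2 + x_3.
  leading term x_1*x_2: subtract (x_2)·f_3 from x_1*x_2 + x_2**2 + x_3 → x_3
  leading term x_3: no divisor's leading term divides it; move x_3 to the remainder.
  remainder x_3 ≠ 0; add g_6 = x_3 to the basis.

The other S-polynomials (S(f_2,f_3), S(f_1,g_4), S(f_2,g_4), S(f_3,g_4), S(f_1,g_5), S(f_3,g_5), S(g_4,g_5), S(f_1,g_6), S(f_2,g_6), S(f_3,g_6), S(g_4,g_6), S(g_5,g_6)) all reduce to 0 modulo the current basis, so we have a Gröbner basis.
Inter-reduce: drop elements whose leading term is divisible by another's, tail-reduce, and make monic.

G = {x_2**2 + 1, x_1 + x_2, x_3}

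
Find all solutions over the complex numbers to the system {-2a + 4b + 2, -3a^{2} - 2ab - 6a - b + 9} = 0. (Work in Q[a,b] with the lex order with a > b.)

{(-19/8, -27/16), (1, 0)}

Compute a lex Gröbner basis by Buchberger's algorithm.
f_1 = -2a + 4b + 2, LT = a.
f_2 = -3a^{2} - 2ab - 6a - b + 9, LT = a^{2}.

S(f_1,f_2): lcm = a^{2}. S = -\tfrac{8}{3}ab - 3a - \tfrac{1}{3}b + 3.
  leading term ab: subtract (\tfrac{4}{3}b)·f_1 from -\tfrac{8}{3}ab - 3a - \tfrac{1}{3}b + 3 → -3a - \tfrac{16}{3}b^{2} - 3b + 3
  leading term a: subtract (\tfrac{3}{2})·f_1 from -3a - \tfrac{16}{3}b^{2} - 3b + 3 → -\tfrac{16}{3}b^{2} - 9b
  leading term b^{2}: no divisor's leading term divides it; move -\tfrac{16}{3}b^{2} to the remainder.
  leading term b: no divisor's leading term divides it; move -9b to the remainder.
  remainder -\tfrac{16}{3}b^{2} - 9b ≠ 0; add h_3 = -\tfrac{16}{3}b^{2} - 9b to the basis.

The other S-polynomials (S(f_1,h_3), S(f_2,h_3)) all reduce to 0 modulo the current basis, so we have a Gröbner basis.
Inter-reduce: drop elements whose leading term is divisible by another's, tail-reduce, and make monic.
Reduced Gröbner basis: {a - 2b - 1, b^{2} + \tfrac{27}{16}b}.

Since the basis is lex-ordered, b^{2} + \tfrac{27}{16}b is univariate in b. Its roots are {-27/16, 0}. Back-substituting each root into the other basis elements fixes the other coordinates.
  b = -27/16: the earlier basis element becomes a + \tfrac{19}{8} = 0, giving a = -19/8 — point (-19/8, -27/16).
  b = 0: the earlier basis element becomes a - 1 = 0, giving a = 1 — point (1, 0).
Substituting each solution back into the original system confirms all equations vanish.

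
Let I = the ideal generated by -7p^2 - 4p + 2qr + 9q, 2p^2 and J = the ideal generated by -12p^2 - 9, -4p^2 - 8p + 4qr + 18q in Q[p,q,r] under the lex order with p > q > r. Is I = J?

No, the ideals differ.

For a fixed monomial order, each ideal has a unique reduced Gröbner basis; comparing bases decides equality.
Buchberger on the first generating set:
f_1 = -7p^2 - 4p + 2qr + 9q, LT = p^2.
f_2 = 2p^2, LT = p^2.

S(f_1,f_2): lcm = p^2. S = 4/7p - 2/7qr - 9/7q.
  leading term p: no divisor's leading term divides it; move 4/7p to the remainder.
  leading term qr: no divisor's leading term divides it; move -2/7qr to the remainder.
  leading term q: no divisor's leading term divides it; move -9/7q to the remainder.
  remainder 4/7p - 2/7qr - 9/7q ≠ 0; add g_3 = 4/7p - 2/7qr - 9/7q to the basis.

S(f_1,g_3): lcm = p^2. S = 1/2pqr + 9/4pq + 4/7p - 2/7qr - 9/7q.
  leading term pqr: subtract (7/8qr)·g_3 from 1/2pqr + 9/4pq + 4/7p - 2/7qr - 9/7q → 9/4pq + 4/7p + 1/4q^2r^2 + 9/8q^2r - 2/7qr - 9/7q
  leading term pq: subtract (63/16q)·g_3 from 9/4pq + 4/7p + 1/4q^2r^2 + 9/8q^2r - 2/7qr - 9/7q → 4/7p + 1/4q^2r^2 + 9/4q^2r + 81/16q^2 - 2/7qr - 9/7q
  leading term p: subtract (1)·g_3 from 4/7p + 1/4q^2r^2 + 9/4q^2r + 81/16q^2 - 2/7qr - 9/7q → 1/4q^2r^2 + 9/4q^2r + 81/16q^2
  leading term q^2r^2: no divisor's leading term divides it; move 1/4q^2r^2 to the remainder.
  leading term q^2r: no divisor's leading term divides it; move 9/4q^2r to the remainder.
  leading term q^2: no divisor's leading term divides it; move 81/16q^2 to the remainder.
  remainder 1/4q^2r^2 + 9/4q^2r + 81/16q^2 ≠ 0; add g_4 = 1/4q^2r^2 + 9/4q^2r + 81/16q^2 to the basis.

The other S-polynomials (S(f_2,g_3), S(f_1,g_4), S(f_2,g_4), S(g_3,g_4)) all reduce to 0 modulo the current basis, so we have a Gröbner basis.
Inter-reduce: drop elements whose leading term is divisible by another's, tail-reduce, and make monic.
Reduced Gröbner basis: {p - 1/2qr - 9/4q, q^2r^2 + 9q^2r + 81/4q^2}.

Buchberger on the second generating set:
h_1 = -12p^2 - 9, LT = p^2.
h_2 = -4p^2 - 8p + 4qr + 18q, LT = p^2.

S(h_1,h_2): lcm = p^2. S = -2p + qr + 9/2q + 3/4.
  leading term p: no divisor's leading term divides it; move -2p to the remainder.
  leading term qr: no divisor's leading term divides it; move qr to the remainder.
  leading term q: no divisor's leading term divides it; move 9/2q to the remainder.
  leading term 1: no divisor's leading term divides it; move 3/4 to the remainder.
  remainder -2p + qr + 9/2q + 3/4 ≠ 0; add k_3 = -2p + qr + 9/2q + 3/4 to the basis.

S(h_1,k_3): lcm = p^2. S = 1/2pqr + 9/4pq + 3/8p + 3/4.
  leading term pqr: subtract (-1/4qr)·k_3 from 1/2pqr + 9/4pq + 3/8p + 3/4 → 9/4pq + 3/8p + 1/4q^2r^2 + 9/8q^2r + 3/16qr + 3/4
  leading term pq: subtract (-9/8q)·k_3 from 9/4pq + 3/8p + 1/4q^2r^2 + 9/8q^2r + 3/16qr + 3/4 → 3/8p + 1/4q^2r^2 + 9/4q^2r + 81/16q^2 + 3/16qr + 27/32q + 3/4
  leading term p: subtract (-3/16)·k_3 from 3/8p + 1/4q^2r^2 + 9/4q^2r + 81/16q^2 + 3/16qr + 27/32q + 3/4 → 1/4q^2r^2 + 9/4q^2r + 81/16q^2 + 3/8qr + 27/16q + 57/64
  leading term q^2r^2: no divisor's leading term divides it; move 1/4q^2r^2 to the remainder.
  leading term q^2r: no divisor's leading term divides it; move 9/4q^2r to the remainder.
  leading term q^2: no divisor's leading term divides it; move 81/16q^2 to the remainder.
  leading term qr: no divisor's leading term divides it; move 3/8qr to the remainder.
  leading term q: no divisor's leading term divides it; move 27/16q to the remainder.
  leading term 1: no divisor's leading term divides it; move 57/64 to the remainder.
  remainder 1/4q^2r^2 + 9/4q^2r + 81/16q^2 + 3/8qr + 27/16q + 57/64 ≠ 0; add k_4 = 1/4q^2r^2 + 9/4q^2r + 81/16q^2 + 3/8qr + 27/16q + 57/64 to the basis.

The other S-polynomials (S(h_2,k_3), S(h_1,k_4), S(h_2,k_4), S(k_3,k_4)) all reduce to 0 modulo the current basis, so we have a Gröbner basis.
Inter-reduce: drop elements whose leading term is divisible by another's, tail-reduce, and make monic.
Reduced Gröbner basis: {p - 1/2qr - 9/4q - 3/8, q^2r^2 + 9q^2r + 81/4q^2 + 3/2qr + 27/4q + 57/16}.

Since the reduced bases disagree, the two ideals are not the same.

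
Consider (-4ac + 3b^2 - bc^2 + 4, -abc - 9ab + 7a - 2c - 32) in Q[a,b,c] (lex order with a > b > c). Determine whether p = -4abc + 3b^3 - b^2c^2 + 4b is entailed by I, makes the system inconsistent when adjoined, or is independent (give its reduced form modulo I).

First compute the reduced Gröbner basis of I by Buchberger's algorithm.
f_1 = -4ac + 3b^2 - bc^2 + 4, LT = ac.
f_2 = -abc - 9ab + 7a - 2c - 32, LT = abc.

S(f_1,f_2): lcm = abc. S = -9ab + 7a - 3/4b^3 + 1/4b^2c^2 - b - 2c - 32.
  leading term ab: no divisor's leading term divides it; move -9ab to the remainder.
  leading term a: no divisor's leading term divides it; move 7a to the remainder.
  leading term b^3: no divisor's leading term divides it; move -3/4b^3 to the remainder.
  leading term b^2c^2: no divisor's leading term divides it; move 1/4b^2c^2 to the remainder.
  leading term b: no divisor's leading term divides it; move -b to the remainder.
  leading term c: no divisor's leading term divides it; move -2c to the remainder.
  leading term 1: no divisor's leading term divides it; move -32 to the remainder.
  remainder -9ab + 7a - 3/4b^3 + 1/4b^2c^2 - b - 2c - 32 ≠ 0; add h_3 = -9ab + 7a - 3/4b^3 + 1/4b^2c^2 - b - 2c - 32 to the basis.

S(f_1,h_3): lcm = abc. S = 7/9ac - 1/12b^3c - 3/4b^3 + 1/36b^2c^3 + 1/4b^2c^2 - 1/9bc - b - 2/9c^2 - 32/9c.
  leading term ac: subtract (-7/36)·f_1 from 7/9ac - 1/12b^3c - 3/4b^3 + 1/36b^2c^3 + 1/4b^2c^2 - 1/9bc - b - 2/9c^2 - 32/9c → -1/12b^3c - 3/4b^3 + 1/36b^2c^3 + 1/4b^2c^2 + 7/12b^2 - 7/36bc^2 - 1/9bc - b - 2/9c^2 - 32/9c + 7/9
  leading term b^3c: no divisor's leading term divides it; move -1/12b^3c to the remainder.
  leading term b^3: no divisor's leading term divides it; move -3/4b^3 to the remainder.
  leading term b^2c^3: no divisor's leading term divides it; move 1/36b^2c^3 to the remainder.
  leading term b^2c^2: no divisor's leading term divides it; move 1/4b^2c^2 to the remainder.
  leading term b^2: no divisor's leading term divides it; move 7/12b^2 to the remainder.
  leading term bc^2: no divisor's leading term divides it; move -7/36bc^2 to the remainder.
  leading term bc: no divisor's leading term divides it; move -1/9bc to the remainder.
  leading term b: no divisor's leading term divides it; move -b to the remainder.
  leading term c^2: no divisor's leading term divides it; move -2/9c^2 to the remainder.
  leading term c: no divisor's leading term divides it; move -32/9c to the remainder.
  leading term 1: no divisor's leading term divides it; move 7/9 to the remainder.
  remainder -1/12b^3c - 3/4b^3 + 1/36b^2c^3 + 1/4b^2c^2 + 7/12b^2 - 7/36bc^2 - 1/9bc - b - 2/9c^2 - 32/9c + 7/9 ≠ 0; add h_4 = -1/12b^3c - 3/4b^3 + 1/36b^2c^3 + 1/4b^2c^2 + 7/12b^2 - 7/36bc^2 - 1/9bc - b - 2/9c^2 - 32/9c + 7/9 to the basis.

The other S-polynomials (S(f_2,h_3), S(f_1,h_4), S(f_2,h_4), S(h_3,h_4)) all reduce to 0 modulo the current basis, so we have a Gröbner basis.
Inter-reduce: drop elements whose leading term is divisible by another's, tail-reduce, and make monic.
Reduced Gröbner basis: {ab - 7/9a + 1/12b^3 - 1/36b^2c^2 + 1/9b + 2/9c + 32/9, ac - 3/4b^2 + 1/4bc^2 - 1, b^3c + 9b^3 - 1/3b^2c^3 - 3b^2c^2 - 7b^2 + 7/3bc^2 + 4/3bc + 12b + 8/3c^2 + 128/3c - 28/3}.
Label its elements g_1 = ab - 7/9a + 1/12b^3 - 1/36b^2c^2 + 1/9b + 2/9c + 32/9, g_2 = ac - 3/4b^2 + 1/4bc^2 - 1, g_3 = b^3c + 9b^3 - 1/3b^2c^3 - 3b^2c^2 - 7b^2 + 7/3bc^2 + 4/3bc + 12b + 8/3c^2 + 128/3c - 28/3.

Reduce p = -4abc + 3b^3 - b^2c^2 + 4b modulo G:
  leading term abc: subtract (-4c)·g_1 from -4abc + 3b^3 - b^2c^2 + 4b → -28/9ac + 1/3b^3c + 3b^3 - 1/9b^2c^3 - b^2c^2 + 4/9bc + 4b + 8/9c^2 + 128/9c
  leading term ac: subtract (-28/9)·g_2 from -28/9ac + 1/3b^3c + 3b^3 - 1/9b^2c^3 - b^2c^2 + 4/9bc + 4b + 8/9c^2 + 128/9c → 1/3b^3c + 3b^3 - 1/9b^2c^3 - b^2c^2 - 7/3b^2 + 7/9bc^2 + 4/9bc + 4b + 8/9c^2 + 128/9c - 28/9
  leading term b^3c: subtract (1/3)·g_3 from 1/3b^3c + 3b^3 - 1/9b^2c^3 - b^2c^2 - 7/3b^2 + 7/9bc^2 + 4/9bc + 4b + 8/9c^2 + 128/9c - 28/9 → 0
  normal form = 0.
Since the normal form is 0, p ∈ I.

-4abc + 3b^3 - b^2c^2 + 4b lies in I (it reduces to 0).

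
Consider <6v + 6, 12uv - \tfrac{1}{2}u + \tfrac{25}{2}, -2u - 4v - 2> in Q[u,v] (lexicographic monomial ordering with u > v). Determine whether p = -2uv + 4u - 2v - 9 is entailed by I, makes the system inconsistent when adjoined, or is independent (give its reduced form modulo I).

First compute the reduced Gröbner basis of I by Buchberger's algorithm.
f_1 = 6v + 6, LT = v.
f_2 = 12uv - \tfrac{1}{2}u + \tfrac{25}{2}, LT = uv.
f_3 = -2u - 4v - 2, LT = u.

The S-polynomials (S(f_1,f_2), S(f_1,f_3), S(f_2,f_3)) all reduce to 0 modulo the current basis, so we have a Gröbner basis.
Inter-reduce: drop elements whose leading term is divisible by another's, tail-reduce, and make monic.
Reduced Gröbner basis: {u - 1, v + 1}.
Label its elements g_1 = u - 1, g_2 = v + 1.

Reduce p = -2uv + 4u - 2v - 9 modulo G:
  leading term uv: subtract (-2v)·g_1 from -2uv + 4u - 2v - 9 → 4u - 4v - 9
  leading term u: subtract (4)·g_1 from 4u - 4v - 9 → -4v - 5
  leading term v: subtract (-4)·g_2 from -4v - 5 → -1
  leading term 1: no divisor's leading term divides it; move -1 to the remainder.
  normal form = -1.
The normal form is nonzero, so p ∉ I. Since p minus its normal form lies in I, I + (p) = I + (r) where r = -1; decide whether this ideal is the whole ring.
Here r = -1 is a nonzero constant, hence a unit: 1 ∈ I + (p), the Gröbner basis of I + (p) is {1}, and the enlarged system has no common solution — adjoining p is inconsistent.

Ideal membership is decidable via reduction modulo a Gröbner basis.

Adjoining -2uv + 4u - 2v - 9 makes the ideal the whole ring: the system is inconsistent.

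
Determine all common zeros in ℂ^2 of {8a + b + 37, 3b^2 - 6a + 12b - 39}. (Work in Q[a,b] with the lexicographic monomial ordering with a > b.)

{(-4, -5), (-151/32, 3/4)}

Compute a lex Gröbner basis by Buchberger's algorithm.
f_1 = 8a + b + 37, LT = a.
f_2 = -6a + 3b^2 + 12b - 39, LT = a.

S(f_1,f_2): lcm = a. S = 1/2b^2 + 17/8b - 15/8.
  leading term b^2: no divisor's leading term divides it; move 1/2b^2 to the remainder.
  leading term b: no divisor's leading term divides it; move 17/8b to the remainder.
  leading term 1: no divisor's leading term divides it; move -15/8 to the remainder.
  remainder 1/2b^2 + 17/8b - 15/8 ≠ 0; add h_3 = 1/2b^2 + 17/8b - 15/8 to the basis.

The other S-polynomials (S(f_1,h_3), S(f_2,h_3)) all reduce to 0 modulo the current basis, so we have a Gröbner basis.
Inter-reduce: drop elements whose leading term is divisible by another's, tail-reduce, and make monic.
Reduced Gröbner basis: {a + 1/8b + 37/8, b^2 + 17/4b - 15/4}.

The lex basis is triangular: the last element involves only b. Solving b^2 + 17/4b - 15/4 = 0 gives b ∈ {-5, 3/4}; substituting each value into the earlier elements determines the remaining variables.
  b = -5: the earlier basis element becomes a + 4 = 0, giving a = -4 — point (-4, -5).
  b = 3/4: the earlier basis element becomes a + 151/32 = 0, giving a = -151/32 — point (-151/32, 3/4).
Each listed point satisfies every original equation (direct substitution).
This is the nonlinear analogue of row-reducing a linear system.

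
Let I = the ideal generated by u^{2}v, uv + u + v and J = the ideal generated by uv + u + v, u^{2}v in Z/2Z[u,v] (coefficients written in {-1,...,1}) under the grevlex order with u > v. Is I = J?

Equality of ideals is decidable: compute both reduced Gröbner bases (unique for the ordering) and check whether they agree.
Buchberger on the first generating set:
f_1 = u^{2}v, LT = u^{2}v.
f_2 = uv + u + v, LT = uv.

S(f_1,f_2): lcm = u^{2}v. S = u^{2} + uv.
  leading term u^{2}: no divisor's leading term divides it; move u^{2} to the remainder.
  leading term uv: subtract (1)·f_2 from uv → u + v
  leading term u: no divisor's leading term divides it; move u to the remainder.
  leading term v: no divisor's leading term divides it; move v to the remainder.
  remainder u^{2} + u + v ≠ 0; add g_3 = u^{2} + u + v to the basis.

S(f_1,g_3): lcm = u^{2}v. S = uv + v^{2}.
  leading term uv: subtract (1)·f_2 from uv + v^{2} → v^{2} + u + v
  leading term v^{2}: no divisor's leading term divides it; move v^{2} to the remainder.
  leading term u: no divisor's leading term divides it; move u to the remainder.
  leading term v: no divisor's leading term divides it; move v to the remainder.
  remainder v^{2} + u + v ≠ 0; add g_4 = v^{2} + u + v to the basis.

The other S-polynomials (S(f_2,g_3), S(f_1,g_4), S(f_2,g_4), S(g_3,g_4)) all reduce to 0 modulo the current basis, so we have a Gröbner basis.
Inter-reduce: drop elements whose leading term is divisible by another's, tail-reduce, and make monic.
Reduced Gröbner basis: {u^{2} + u + v, uv + u + v, v^{2} + u + v}.

Buchberger on the second generating set:
h_1 = uv + u + v, LT = uv.
h_2 = u^{2}v, LT = u^{2}v.

S(h_1,h_2): lcm = u^{2}v. S = u^{2} + uv.
  leading term u^{2}: no divisor's leading term divides it; move u^{2} to the remainder.
  leading term uv: subtract (1)·h_1 from uv → u + v
  leading term u: no divisor's leading term divides it; move u to the remainder.
  leading term v: no divisor's leading term divides it; move v to the remainder.
  remainder u^{2} + u + v ≠ 0; add k_3 = u^{2} + u + v to the basis.

S(h_1,k_3): lcm = u^{2}v. S = u^{2} + v^{2}.
  leading term u^{2}: subtract (1)·k_3 from u^{2} + v^{2} → v^{2} + u + v
  leading term v^{2}: no divisor's leading term divides it; move v^{2} to the remainder.
  leading term u: no divisor's leading term divides it; move u to the remainder.
  leading term v: no divisor's leading term divides it; move v to the remainder.
  remainder v^{2} + u + v ≠ 0; add k_4 = v^{2} + u + v to the basis.

The other S-polynomials (S(h_2,k_3), S(h_1,k_4), S(h_2,k_4), S(k_3,k_4)) all reduce to 0 modulo the current basis, so we have a Gröbner basis.
Inter-reduce: drop elements whose leading term is divisible by another's, tail-reduce, and make monic.
Reduced Gröbner basis: {u^{2} + u + v, uv + u + v, v^{2} + u + v}.

Same reduced basis, so the two generating sets span the same ideal.

Yes, the ideals are equal.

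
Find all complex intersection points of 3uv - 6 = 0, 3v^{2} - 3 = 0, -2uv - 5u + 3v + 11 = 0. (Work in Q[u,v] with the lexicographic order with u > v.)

{(2, 1)}

Compute a lex Gröbner basis by Buchberger's algorithm.
f_1 = 3uv - 6, LT = uv.
f_2 = 3v^{2} - 3, LT = v^{2}.
f_3 = -2uv - 5u + 3v + 11, LT = uv.

S(f_1,f_2): lcm = uv^{2}. S = u - 2v.
  reduce S modulo (f_1, f_2, f_3):
  remainder u - 2v ≠ 0; add h_4 = u - 2v to the basis.

S(f_1,f_3): lcm = uv. S = -\tfrac{5}{2}u + \tfrac{3}{2}v + \tfrac{7}{2}.
  reduce S modulo (f_1, f_2, f_3, h_4):
  remainder -\tfrac{7}{2}v + \tfrac{7}{2} ≠ 0; add h_5 = -\tfrac{7}{2}v + \tfrac{7}{2} to the basis.

The other S-polynomials (S(f_2,f_3), S(f_1,h_4), S(f_2,h_4), S(f_3,h_4), S(f_1,h_5), S(f_2,h_5), S(f_3,h_5), S(h_4,h_5)) all reduce to 0 modulo the current basis, so we have a Gröbner basis.
Inter-reduce: drop elements whose leading term is divisible by another's, tail-reduce, and make monic.
Reduced Gröbner basis: {u - 2, v - 1}.

Elimination: the polynomial v - 1 lies in the elimination ideal for v, so v ∈ {1}. For each such v, the remaining basis elements (now univariate) give the rest of the solution.
  v = 1: the earlier basis element becomes u - 2 = 0, giving u = 2 — point (2, 1).
Zero-dimensionality of the ideal guarantees finitely many solutions over ℂ.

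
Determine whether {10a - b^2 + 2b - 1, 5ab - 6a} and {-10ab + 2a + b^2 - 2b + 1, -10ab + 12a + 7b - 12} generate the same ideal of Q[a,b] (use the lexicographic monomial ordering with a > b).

For a fixed monomial order, each ideal has a unique reduced Gröbner basis; comparing bases decides equality.
Buchberger on the first generating set:
f_1 = 10a - b^2 + 2b - 1, LT = a.
f_2 = 5ab - 6a, LT = ab.

S(f_1,f_2): lcm = ab. S = 6/5a - 1/10b^3 + 1/5b^2 - 1/10b.
  leading term a: subtract (3/25)·f_1 from 6/5a - 1/10b^3 + 1/5b^2 - 1/10b → -1/10b^3 + 8/25b^2 - 17/50b + 3/25
  leading term b^3: no divisor's leading term divides it; move -1/10b^3 to the remainder.
  leading term b^2: no divisor's leading term divides it; move 8/25b^2 to the remainder.
  leading term b: no divisor's leading term divides it; move -17/50b to the remainder.
  leading term 1: no divisor's leading term divides it; move 3/25 to the remainder.
  remainder -1/10b^3 + 8/25b^2 - 17/50b + 3/25 ≠ 0; add g_3 = -1/10b^3 + 8/25b^2 - 17/50b + 3/25 to the basis.

S(f_1,g_3): leading monomials are coprime, so the S-polynomial reduces to 0 (Buchberger's first criterion).
S(f_2,g_3): lcm = ab^3. S = 2ab^2 - 17/5ab + 6/5a.
  leading term ab^2: subtract (1/5b^2)·f_1 from 2ab^2 - 17/5ab + 6/5a → -17/5ab + 6/5a + 1/5b^4 - 2/5b^3 + 1/5b^2
  leading term ab: subtract (-17/50b)·f_1 from -17/5ab + 6/5a + 1/5b^4 - 2/5b^3 + 1/5b^2 → 6/5a + 1/5b^4 - 37/50b^3 + 22/25b^2 - 17/50b
  leading term a: subtract (3/25)·f_1 from 6/5a + 1/5b^4 - 37/50b^3 + 22/25b^2 - 17/50b → 1/5b^4 - 37/50b^3 + b^2 - 29/50b + 3/25
  leading term b^4: subtract (-2b)·g_3 from 1/5b^4 - 37/50b^3 + b^2 - 29/50b + 3/25 → -1/10b^3 + 8/25b^2 - 17/50b + 3/25
  leading term b^3: subtract (1)·g_3 from -1/10b^3 + 8/25b^2 - 17/50b + 3/25 → 0
  remainder 0.

Every S-polynomial of the final basis reduces to 0, so we have a Gröbner basis.
Inter-reduce: drop elements whose leading term is divisible by another's, tail-reduce, and make monic.
Reduced Gröbner basis: {a - 1/10b^2 + 1/5b - 1/10, b^3 - 16/5b^2 + 17/5b - 6/5}.

Buchberger on the second generating set:
h_1 = -10ab + 2a + b^2 - 2b + 1, LT = ab.
h_2 = -10ab + 12a + 7b - 12, LT = ab.

S(h_1,h_2): lcm = ab. S = a - 1/10b^2 + 9/10b - 13/10.
  leading term a: no divisor's leading term divides it; move a to the remainder.
  leading term b^2: no divisor's leading term divides it; move -1/10b^2 to the remainder.
  leading term b: no divisor's leading term divides it; move 9/10b to the remainder.
  leading term 1: no divisor's leading term divides it; move -13/10 to the remainder.
  remainder a - 1/10b^2 + 9/10b - 13/10 ≠ 0; add k_3 = a - 1/10b^2 + 9/10b - 13/10 to the basis.

S(h_1,k_3): lcm = ab. S = -1/5a + 1/10b^3 - b^2 + 3/2b - 1/10.
  leading term a: subtract (-1/5)·k_3 from -1/5a + 1/10b^3 - b^2 + 3/2b - 1/10 → 1/10b^3 - 51/50b^2 + 42/25b - 9/25
  leading term b^3: no divisor's leading term divides it; move 1/10b^3 to the remainder.
  leading term b^2: no divisor's leading term divides it; move -51/50b^2 to the remainder.
  leading term b: no divisor's leading term divides it; move 42/25b to the remainder.
  leading term 1: no divisor's leading term divides it; move -9/25 to the remainder.
  remainder 1/10b^3 - 51/50b^2 + 42/25b - 9/25 ≠ 0; add k_4 = 1/10b^3 - 51/50b^2 + 42/25b - 9/25 to the basis.

S(h_2,k_3): lcm = ab. S = -6/5a + 1/10b^3 - 9/10b^2 + 3/5b + 6/5.
  leading term a: subtract (-6/5)·k_3 from -6/5a + 1/10b^3 - 9/10b^2 + 3/5b + 6/5 → 1/10b^3 - 51/50b^2 + 42/25b - 9/25
  leading term b^3: subtract (1)·k_4 from 1/10b^3 - 51/50b^2 + 42/25b - 9/25 → 0
  remainder 0.

S(h_1,k_4): lcm = ab^3. S = 10ab^2 - 84/5ab + 18/5a - 1/10b^4 + 1/5b^3 - 1/10b^2.
  leading term ab^2: subtract (-b)·h_1 from 10ab^2 - 84/5ab + 18/5a - 1/10b^4 + 1/5b^3 - 1/10b^2 → -74/5ab + 18/5a - 1/10b^4 + 6/5b^3 - 21/10b^2 + b
  leading term ab: subtract (37/25)·h_1 from -74/5ab + 18/5a - 1/10b^4 + 6/5b^3 - 21/10b^2 + b → 16/25a - 1/10b^4 + 6/5b^3 - 179/50b^2 + 99/25b - 37/25
  leading term a: subtract (16/25)·k_3 from 16/25a - 1/10b^4 + 6/5b^3 - 179/50b^2 + 99/25b - 37/25 → -1/10b^4 + 6/5b^3 - 879/250b^2 + 423/125b - 81/125
  leading term b^4: subtract (-b)·k_4 from -1/10b^4 + 6/5b^3 - 879/250b^2 + 423/125b - 81/125 → 9/50b^3 - 459/250b^2 + 378/125b - 81/125
  leading term b^3: subtract (9/5)·k_4 from 9/50b^3 - 459/250b^2 + 378/125b - 81/125 → 0
  remainder 0.

S(h_2,k_4): lcm = ab^3. S = 9ab^2 - 84/5ab + 18/5a - 7/10b^3 + 6/5b^2.
  leading term ab^2: subtract (-9/10b)·h_1 from 9ab^2 - 84/5ab + 18/5a - 7/10b^3 + 6/5b^2 → -15ab + 18/5a + 1/5b^3 - 3/5b^2 + 9/10b
  leading term ab: subtract (3/2)·h_1 from -15ab + 18/5a + 1/5b^3 - 3/5b^2 + 9/10b → 3/5a + 1/5b^3 - 21/10b^2 + 39/10b - 3/2
  leading term a: subtract (3/5)·k_3 from 3/5a + 1/5b^3 - 21/10b^2 + 39/10b - 3/2 → 1/5b^3 - 51/25b^2 + 84/25b - 18/25
  leading term b^3: subtract (2)·k_4 from 1/5b^3 - 51/25b^2 + 84/25b - 18/25 → 0
  remainder 0.

S(k_3,k_4): leading monomials are coprime, so the S-polynomial reduces to 0 (Buchberger's first criterion).
Every S-polynomial of the final basis reduces to 0, so we have a Gröbner basis.
Inter-reduce: drop elements whose leading term is divisible by another's, tail-reduce, and make monic.
Reduced Gröbner basis: {a - 1/10b^2 + 9/10b - 13/10, b^3 - 51/5b^2 + 84/5b - 18/5}.

The bases are distinct; the ideals are different.

No, the ideals differ.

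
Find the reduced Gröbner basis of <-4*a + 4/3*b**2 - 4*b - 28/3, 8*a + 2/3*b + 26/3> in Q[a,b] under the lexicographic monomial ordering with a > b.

Buchberger's algorithm terminates because the ascending chain of leading-term ideals stabilizes.

f_1 = -4*a + 4/3*b**2 - 4*b - 28/3, LT = a.
f_2 = 8*a + 2/3*b + 26/3, LT = a.

S(f_1,f_2): lcm = a. S = -1/3*b**2 + 11/12*b + 5/4.
  leading term b**2: no divisor's leading term divides it; move -1/3*b**2 to the remainder.
  leading term b: no divisor's leading term divides it; move 11/12*b to the remainder.
  leading term 1: no divisor's leading term divides it; move 5/4 to the remainder.
  remainder -1/3*b**2 + 11/12*b + 5/4 ≠ 0; add g_3 = -1/3*b**2 + 11/12*b + 5/4 to the basis.

The other S-polynomials (S(f_1,g_3), S(f_2,g_3)) all reduce to 0 modulo the current basis, so we have a Gröbner basis.
Inter-reduce: drop elements whose leading term is divisible by another's, tail-reduce, and make monic.

G = {a + 1/12*b + 13/12, b**2 - 11/4*b - 15/4}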